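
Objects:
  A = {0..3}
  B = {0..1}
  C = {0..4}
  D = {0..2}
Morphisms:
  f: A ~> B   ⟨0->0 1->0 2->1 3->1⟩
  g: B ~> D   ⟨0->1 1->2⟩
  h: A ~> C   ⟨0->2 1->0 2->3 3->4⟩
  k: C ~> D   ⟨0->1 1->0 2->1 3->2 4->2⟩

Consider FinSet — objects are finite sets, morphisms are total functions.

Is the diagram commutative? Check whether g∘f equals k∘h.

Answer: COMMUTES

Work:
Along f;g (path 1):
  0 f~>0 g~>1
  1 f~>0 g~>1
  2 f~>1 g~>2
  3 f~>1 g~>2
  result₁ = ⟨0->1 1->1 2->2 3->2⟩
Along h;k (path 2):
  0 h~>2 k~>1
  1 h~>0 k~>1
  2 h~>3 k~>2
  3 h~>4 k~>2
  result₂ = ⟨0->1 1->1 2->2 3->2⟩
Equal? YES — commutes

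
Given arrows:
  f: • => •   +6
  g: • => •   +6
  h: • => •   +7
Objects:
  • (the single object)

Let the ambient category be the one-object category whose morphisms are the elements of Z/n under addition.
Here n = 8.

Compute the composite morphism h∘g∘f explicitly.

Answer: +3

Derivation:
  0 +6≡6 +6≡4 +7≡3  (mod 8)
composite: +3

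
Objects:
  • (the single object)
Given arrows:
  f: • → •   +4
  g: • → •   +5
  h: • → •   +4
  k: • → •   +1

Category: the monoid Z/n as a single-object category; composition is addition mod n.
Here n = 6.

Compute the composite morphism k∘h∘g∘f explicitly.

Answer: +2

Trace:
  0 +4≡4 +5≡3 +4≡1 +1≡2  (mod 6)
composite: +2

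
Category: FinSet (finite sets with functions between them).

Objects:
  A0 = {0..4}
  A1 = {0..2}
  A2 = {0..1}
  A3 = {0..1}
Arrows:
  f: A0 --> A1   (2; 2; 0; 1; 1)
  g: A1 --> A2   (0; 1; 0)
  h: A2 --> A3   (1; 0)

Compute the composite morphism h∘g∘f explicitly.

  0 f-->2 g-->0 h-->1
  1 f-->2 g-->0 h-->1
  2 f-->0 g-->0 h-->1
  3 f-->1 g-->1 h-->0
  4 f-->1 g-->1 h-->0
⟦path⟧: (1; 1; 1; 0; 0)

Answer: (1; 1; 1; 0; 0)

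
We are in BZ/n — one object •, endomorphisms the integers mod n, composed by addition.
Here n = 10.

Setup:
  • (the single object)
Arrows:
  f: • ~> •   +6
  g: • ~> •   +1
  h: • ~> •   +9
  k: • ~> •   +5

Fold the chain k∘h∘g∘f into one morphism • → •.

Answer: +1

Work:
  0 +6≡6 +1≡7 +9≡6 +5≡1  (mod 10)
⟦path⟧: +1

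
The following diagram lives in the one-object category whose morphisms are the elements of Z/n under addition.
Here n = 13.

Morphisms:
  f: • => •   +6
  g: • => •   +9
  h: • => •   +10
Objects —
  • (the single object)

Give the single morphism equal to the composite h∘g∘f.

  0 +6≡6 +9≡2 +10≡12  (mod 13)
⟦path⟧: +12

Answer: +12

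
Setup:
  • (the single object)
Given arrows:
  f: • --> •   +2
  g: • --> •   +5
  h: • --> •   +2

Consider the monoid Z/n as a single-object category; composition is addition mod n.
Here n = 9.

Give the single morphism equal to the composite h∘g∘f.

  0 +2≡2 +5≡7 +2≡0  (mod 9)
composite: +0

Answer: +0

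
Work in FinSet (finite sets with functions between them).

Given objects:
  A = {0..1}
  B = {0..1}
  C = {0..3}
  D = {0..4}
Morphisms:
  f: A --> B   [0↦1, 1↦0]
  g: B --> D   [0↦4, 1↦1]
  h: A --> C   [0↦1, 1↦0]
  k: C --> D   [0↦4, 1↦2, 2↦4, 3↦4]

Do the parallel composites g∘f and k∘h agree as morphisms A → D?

Answer: DOES NOT COMMUTE

Work:
1) trace f;g:
  0 f-->1 g-->1
  1 f-->0 g-->4
  composite₁ = [0↦1, 1↦4]
2) trace h;k:
  0 h-->1 k-->2
  1 h-->0 k-->4
  composite₂ = [0↦2, 1↦4]
Equal? distinct morphisms ✗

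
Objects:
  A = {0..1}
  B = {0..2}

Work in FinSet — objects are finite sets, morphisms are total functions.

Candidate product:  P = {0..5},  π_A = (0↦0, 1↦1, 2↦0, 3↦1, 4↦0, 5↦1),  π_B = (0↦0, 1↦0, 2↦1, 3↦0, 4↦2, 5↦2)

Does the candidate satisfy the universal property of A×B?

Answer: NOT A VALID PRODUCT — duplicate pair at indices 1,3

Derivation:
|A|·|B| = 2·3 = 6;  |P| = 6
Check the pairing map k ↦ (π_A(k), π_B(k)):
  0 ↦ (0,0)
  1 ↦ (1,0)
  2 ↦ (0,1)
  3 ↦ (1,0)  ✗ repeats pair of k=1
  4 ↦ (0,2)
  5 ↦ (1,2)
distinct pairs in image: 5 / 6 needed
  → (1,0) hit at k=1 and k=3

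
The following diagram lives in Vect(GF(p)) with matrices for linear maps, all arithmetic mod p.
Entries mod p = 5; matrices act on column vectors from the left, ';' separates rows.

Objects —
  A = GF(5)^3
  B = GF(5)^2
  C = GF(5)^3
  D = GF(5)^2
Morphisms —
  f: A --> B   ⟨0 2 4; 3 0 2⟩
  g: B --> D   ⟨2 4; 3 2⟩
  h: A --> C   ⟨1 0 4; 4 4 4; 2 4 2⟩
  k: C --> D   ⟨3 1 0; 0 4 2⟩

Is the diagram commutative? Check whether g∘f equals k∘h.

Answer: DOES NOT COMMUTE

Work:
Along f;g (path 1):
  e0=[1,0,0] f-->[0,3] g-->[2,1]
  e1=[0,1,0] f-->[2,0] g-->[4,1]
  e2=[0,0,1] f-->[4,2] g-->[1,1]
  ⟦path⟧₁ = ⟨2 4 1; 1 1 1⟩
Along h;k (path 2):
  e0=[1,0,0] h-->[1,4,2] k-->[2,0]
  e1=[0,1,0] h-->[0,4,4] k-->[4,4]
  e2=[0,0,1] h-->[4,4,2] k-->[1,0]
  ⟦path⟧₂ = ⟨2 4 1; 0 4 0⟩
Equal? distinct morphisms ✗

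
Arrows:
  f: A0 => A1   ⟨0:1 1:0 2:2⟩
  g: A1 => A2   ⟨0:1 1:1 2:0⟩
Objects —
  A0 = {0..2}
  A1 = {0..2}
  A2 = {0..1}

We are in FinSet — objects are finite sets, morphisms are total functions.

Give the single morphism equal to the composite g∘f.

  0 f=>1 g=>1
  1 f=>0 g=>1
  2 f=>2 g=>0
⟦path⟧: ⟨0:1 1:1 2:0⟩

Answer: ⟨0:1 1:1 2:0⟩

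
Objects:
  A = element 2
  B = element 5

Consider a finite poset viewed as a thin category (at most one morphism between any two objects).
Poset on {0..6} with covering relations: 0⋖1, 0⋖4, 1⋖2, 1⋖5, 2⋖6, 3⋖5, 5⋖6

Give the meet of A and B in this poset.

{x : x≤A ∧ x≤B} = {0,1}  (A=2, B=5)
  0 ≤ 1
  1 ≤ 1
glb = 1

Answer: A∧B = 1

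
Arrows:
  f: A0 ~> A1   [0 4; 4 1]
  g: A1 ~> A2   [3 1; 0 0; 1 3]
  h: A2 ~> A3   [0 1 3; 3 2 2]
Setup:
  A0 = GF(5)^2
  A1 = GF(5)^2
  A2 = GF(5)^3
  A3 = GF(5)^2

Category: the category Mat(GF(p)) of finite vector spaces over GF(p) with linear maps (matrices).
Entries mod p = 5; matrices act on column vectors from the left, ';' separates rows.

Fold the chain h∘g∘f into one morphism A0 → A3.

Answer: [1 1; 1 3]

Trace:
  e0=⟨1,0⟩ f~>⟨0,4⟩ g~>⟨4,0,2⟩ h~>⟨1,1⟩
  e1=⟨0,1⟩ f~>⟨4,1⟩ g~>⟨3,0,2⟩ h~>⟨1,3⟩
⟦path⟧: [1 1; 1 3]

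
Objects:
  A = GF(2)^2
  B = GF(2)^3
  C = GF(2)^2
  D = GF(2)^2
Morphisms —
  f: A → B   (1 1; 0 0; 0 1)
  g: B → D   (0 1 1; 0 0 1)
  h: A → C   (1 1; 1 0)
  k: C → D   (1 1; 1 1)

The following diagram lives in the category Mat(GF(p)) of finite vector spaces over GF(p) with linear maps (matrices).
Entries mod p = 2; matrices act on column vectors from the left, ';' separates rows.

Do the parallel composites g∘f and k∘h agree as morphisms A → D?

Answer: COMMUTES

Trace:
1) trace f;g:
  e0=[1,0] f→[1,0,0] g→[0,0]
  e1=[0,1] f→[1,0,1] g→[1,1]
  ⟦path⟧₁ = (0 1; 0 1)
2) trace h;k:
  e0=[1,0] h→[1,1] k→[0,0]
  e1=[0,1] h→[1,0] k→[1,1]
  ⟦path⟧₂ = (0 1; 0 1)
Equal? same morphism ✓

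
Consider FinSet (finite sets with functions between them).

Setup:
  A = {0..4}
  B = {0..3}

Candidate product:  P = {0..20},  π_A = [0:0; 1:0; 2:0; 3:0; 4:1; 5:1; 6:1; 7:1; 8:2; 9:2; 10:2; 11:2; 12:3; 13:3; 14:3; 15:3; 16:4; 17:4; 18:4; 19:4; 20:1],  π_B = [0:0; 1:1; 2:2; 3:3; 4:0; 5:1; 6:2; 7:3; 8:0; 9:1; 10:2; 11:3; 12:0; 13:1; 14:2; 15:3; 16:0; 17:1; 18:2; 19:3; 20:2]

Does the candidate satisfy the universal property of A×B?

Answer: NOT A VALID PRODUCT — |P|=21 ≠ |A|·|B|=20

Derivation:
|A|·|B| = 5·4 = 20;  |P| = 21
  → cardinalities differ; no bijection possible.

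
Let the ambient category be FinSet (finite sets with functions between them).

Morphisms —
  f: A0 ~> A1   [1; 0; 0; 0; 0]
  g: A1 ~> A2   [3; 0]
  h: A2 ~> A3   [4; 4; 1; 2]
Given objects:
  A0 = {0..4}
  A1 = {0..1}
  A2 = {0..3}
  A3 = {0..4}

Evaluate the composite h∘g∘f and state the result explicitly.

Answer: [4; 2; 2; 2; 2]

Derivation:
  0 f~>1 g~>0 h~>4
  1 f~>0 g~>3 h~>2
  2 f~>0 g~>3 h~>2
  3 f~>0 g~>3 h~>2
  4 f~>0 g~>3 h~>2
composite: [4; 2; 2; 2; 2]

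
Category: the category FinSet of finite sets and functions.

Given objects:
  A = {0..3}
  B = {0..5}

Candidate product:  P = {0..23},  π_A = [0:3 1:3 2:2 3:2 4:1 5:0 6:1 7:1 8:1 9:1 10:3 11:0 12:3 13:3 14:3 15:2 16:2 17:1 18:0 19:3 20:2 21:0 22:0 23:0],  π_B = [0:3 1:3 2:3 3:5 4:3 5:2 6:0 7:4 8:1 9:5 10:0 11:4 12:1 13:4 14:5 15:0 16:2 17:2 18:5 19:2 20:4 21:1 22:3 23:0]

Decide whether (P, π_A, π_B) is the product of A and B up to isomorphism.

|A|·|B| = 4·6 = 24;  |P| = 24
Check the pairing map k ↦ (π_A(k), π_B(k)):
  0 : (3,3)
  1 : (3,3)  ✗ repeats pair of k=0
  2 : (2,3)
  3 : (2,5)
  4 : (1,3)
  5 : (0,2)
  6 : (1,0)
  7 : (1,4)
  8 : (1,1)
  9 : (1,5)
  10 : (3,0)
  11 : (0,4)
  12 : (3,1)
  13 : (3,4)
  14 : (3,5)
  15 : (2,0)
  16 : (2,2)
  17 : (1,2)
  18 : (0,5)
  19 : (3,2)
  20 : (2,4)
  21 : (0,1)
  22 : (0,3)
  23 : (0,0)
distinct pairs in image: 23 / 24 needed
  → (3,3) hit at k=0 and k=1

Answer: NOT A VALID PRODUCT — duplicate pair at indices 1,0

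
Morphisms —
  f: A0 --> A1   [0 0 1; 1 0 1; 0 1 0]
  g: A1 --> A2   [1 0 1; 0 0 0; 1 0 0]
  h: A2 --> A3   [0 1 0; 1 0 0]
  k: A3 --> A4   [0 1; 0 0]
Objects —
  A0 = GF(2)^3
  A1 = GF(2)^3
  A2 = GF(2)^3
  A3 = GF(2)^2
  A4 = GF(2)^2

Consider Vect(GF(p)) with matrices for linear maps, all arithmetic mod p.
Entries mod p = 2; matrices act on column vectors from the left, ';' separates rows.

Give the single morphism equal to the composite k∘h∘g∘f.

  e0=⟨1,0,0⟩ f-->⟨0,1,0⟩ g-->⟨0,0,0⟩ h-->⟨0,0⟩ k-->⟨0,0⟩
  e1=⟨0,1,0⟩ f-->⟨0,0,1⟩ g-->⟨1,0,0⟩ h-->⟨0,1⟩ k-->⟨1,0⟩
  e2=⟨0,0,1⟩ f-->⟨1,1,0⟩ g-->⟨1,0,1⟩ h-->⟨0,1⟩ k-->⟨1,0⟩
result: [0 1 1; 0 0 0]

Answer: [0 1 1; 0 0 0]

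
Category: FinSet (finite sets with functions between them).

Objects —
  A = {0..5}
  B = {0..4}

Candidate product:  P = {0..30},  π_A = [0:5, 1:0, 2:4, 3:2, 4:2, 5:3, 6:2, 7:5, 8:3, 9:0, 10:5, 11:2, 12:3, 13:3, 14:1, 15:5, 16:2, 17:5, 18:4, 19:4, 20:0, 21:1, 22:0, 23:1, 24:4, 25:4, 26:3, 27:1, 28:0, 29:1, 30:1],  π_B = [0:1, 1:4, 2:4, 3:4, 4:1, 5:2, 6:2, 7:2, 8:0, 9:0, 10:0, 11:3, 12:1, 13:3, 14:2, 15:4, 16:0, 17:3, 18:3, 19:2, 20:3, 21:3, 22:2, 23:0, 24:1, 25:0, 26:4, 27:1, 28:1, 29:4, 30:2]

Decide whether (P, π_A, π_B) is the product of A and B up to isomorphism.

|A|·|B| = 6·5 = 30;  |P| = 31
  → cardinalities differ; no bijection possible.

Answer: NOT A VALID PRODUCT — |P|=31 ≠ |A|·|B|=30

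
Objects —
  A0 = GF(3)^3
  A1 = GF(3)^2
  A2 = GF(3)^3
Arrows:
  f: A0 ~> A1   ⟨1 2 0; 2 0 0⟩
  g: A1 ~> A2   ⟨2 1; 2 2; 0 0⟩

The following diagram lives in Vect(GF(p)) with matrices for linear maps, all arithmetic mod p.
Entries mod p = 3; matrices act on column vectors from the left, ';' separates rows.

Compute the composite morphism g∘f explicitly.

Answer: ⟨1 1 0; 0 1 0; 0 0 0⟩

Work:
  e0=[1,0,0] f~>[1,2] g~>[1,0,0]
  e1=[0,1,0] f~>[2,0] g~>[1,1,0]
  e2=[0,0,1] f~>[0,0] g~>[0,0,0]
composite: ⟨1 1 0; 0 1 0; 0 0 0⟩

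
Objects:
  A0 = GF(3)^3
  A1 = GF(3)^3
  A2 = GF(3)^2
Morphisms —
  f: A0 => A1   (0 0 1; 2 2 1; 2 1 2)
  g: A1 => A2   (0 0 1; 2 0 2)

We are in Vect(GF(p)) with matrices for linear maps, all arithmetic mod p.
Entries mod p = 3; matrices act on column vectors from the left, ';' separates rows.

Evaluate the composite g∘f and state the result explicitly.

Answer: (2 1 2; 1 2 0)

Derivation:
  e0=[1,0,0] f=>[0,2,2] g=>[2,1]
  e1=[0,1,0] f=>[0,2,1] g=>[1,2]
  e2=[0,0,1] f=>[1,1,2] g=>[2,0]
⟦path⟧: (2 1 2; 1 2 0)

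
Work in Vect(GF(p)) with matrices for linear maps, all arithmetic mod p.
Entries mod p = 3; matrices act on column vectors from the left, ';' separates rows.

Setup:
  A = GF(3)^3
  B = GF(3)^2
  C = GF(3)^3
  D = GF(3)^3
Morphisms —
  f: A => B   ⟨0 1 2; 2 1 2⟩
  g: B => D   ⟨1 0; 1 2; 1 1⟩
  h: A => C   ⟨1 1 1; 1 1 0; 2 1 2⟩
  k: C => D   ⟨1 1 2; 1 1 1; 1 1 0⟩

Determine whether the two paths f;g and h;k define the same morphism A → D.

Path 1 = f;g:
  e0=[1,0,0] f=>[0,2] g=>[0,1,2]
  e1=[0,1,0] f=>[1,1] g=>[1,0,2]
  e2=[0,0,1] f=>[2,2] g=>[2,0,1]
  composite₁ = ⟨0 1 2; 1 0 0; 2 2 1⟩
Path 2 = h;k:
  e0=[1,0,0] h=>[1,1,2] k=>[0,1,2]
  e1=[0,1,0] h=>[1,1,1] k=>[1,0,2]
  e2=[0,0,1] h=>[1,0,2] k=>[2,0,1]
  composite₂ = ⟨0 1 2; 1 0 0; 2 2 1⟩
Equal? YES — commutes

Answer: COMMUTES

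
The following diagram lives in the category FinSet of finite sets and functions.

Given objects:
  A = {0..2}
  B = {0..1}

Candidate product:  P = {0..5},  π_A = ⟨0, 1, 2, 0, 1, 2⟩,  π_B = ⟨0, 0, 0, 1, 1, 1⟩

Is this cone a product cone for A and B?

Answer: VALID PRODUCT

Derivation:
|A|·|B| = 3·2 = 6;  |P| = 6
Check the pairing map k ↦ (π_A(k), π_B(k)):
  0 : (0,0)
  1 : (1,0)
  2 : (2,0)
  3 : (0,1)
  4 : (1,1)
  5 : (2,1)
distinct pairs in image: 6 / 6 needed
  → bijection onto A×B; projections well-typed.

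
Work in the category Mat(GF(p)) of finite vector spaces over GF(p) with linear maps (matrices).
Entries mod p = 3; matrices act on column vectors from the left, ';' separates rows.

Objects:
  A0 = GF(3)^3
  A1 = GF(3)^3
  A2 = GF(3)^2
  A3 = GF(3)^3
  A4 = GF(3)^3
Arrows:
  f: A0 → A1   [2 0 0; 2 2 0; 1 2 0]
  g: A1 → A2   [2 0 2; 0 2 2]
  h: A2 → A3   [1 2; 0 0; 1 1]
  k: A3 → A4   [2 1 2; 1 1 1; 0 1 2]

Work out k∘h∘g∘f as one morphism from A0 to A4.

  e0=[1,0,0] f→[2,2,1] g→[0,0] h→[0,0,0] k→[0,0,0]
  e1=[0,1,0] f→[0,2,2] g→[1,2] h→[2,0,0] k→[1,2,0]
  e2=[0,0,1] f→[0,0,0] g→[0,0] h→[0,0,0] k→[0,0,0]
⟦path⟧: [0 1 0; 0 2 0; 0 0 0]

Answer: [0 1 0; 0 2 0; 0 0 0]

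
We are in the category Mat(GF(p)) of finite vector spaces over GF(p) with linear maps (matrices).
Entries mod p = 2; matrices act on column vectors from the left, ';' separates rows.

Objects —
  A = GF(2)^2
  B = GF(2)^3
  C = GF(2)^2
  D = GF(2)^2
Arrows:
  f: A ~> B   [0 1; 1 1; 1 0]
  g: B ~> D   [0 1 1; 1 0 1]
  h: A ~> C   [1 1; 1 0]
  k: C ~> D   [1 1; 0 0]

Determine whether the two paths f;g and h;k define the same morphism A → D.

Answer: DOES NOT COMMUTE

Work:
Along f;g (path 1):
  e0=[1,0] f~>[0,1,1] g~>[0,1]
  e1=[0,1] f~>[1,1,0] g~>[1,1]
  result₁ = [0 1; 1 1]
Along h;k (path 2):
  e0=[1,0] h~>[1,1] k~>[0,0]
  e1=[0,1] h~>[1,0] k~>[1,0]
  result₂ = [0 1; 0 0]
Equal? NO — does not commute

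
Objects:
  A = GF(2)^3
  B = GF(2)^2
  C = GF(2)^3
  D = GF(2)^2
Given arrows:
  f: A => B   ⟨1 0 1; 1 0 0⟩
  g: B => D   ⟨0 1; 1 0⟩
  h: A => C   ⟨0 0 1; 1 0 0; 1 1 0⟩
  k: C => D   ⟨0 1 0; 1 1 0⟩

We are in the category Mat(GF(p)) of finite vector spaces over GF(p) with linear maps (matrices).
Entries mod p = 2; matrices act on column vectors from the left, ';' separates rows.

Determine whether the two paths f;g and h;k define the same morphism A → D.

1) trace f;g:
  e0=(1,0,0) f=>(1,1) g=>(1,1)
  e1=(0,1,0) f=>(0,0) g=>(0,0)
  e2=(0,0,1) f=>(1,0) g=>(0,1)
  ⟦path⟧₁ = ⟨1 0 0; 1 0 1⟩
2) trace h;k:
  e0=(1,0,0) h=>(0,1,1) k=>(1,1)
  e1=(0,1,0) h=>(0,0,1) k=>(0,0)
  e2=(0,0,1) h=>(1,0,0) k=>(0,1)
  ⟦path⟧₂ = ⟨1 0 0; 1 0 1⟩
Equal? same morphism ✓

Answer: COMMUTES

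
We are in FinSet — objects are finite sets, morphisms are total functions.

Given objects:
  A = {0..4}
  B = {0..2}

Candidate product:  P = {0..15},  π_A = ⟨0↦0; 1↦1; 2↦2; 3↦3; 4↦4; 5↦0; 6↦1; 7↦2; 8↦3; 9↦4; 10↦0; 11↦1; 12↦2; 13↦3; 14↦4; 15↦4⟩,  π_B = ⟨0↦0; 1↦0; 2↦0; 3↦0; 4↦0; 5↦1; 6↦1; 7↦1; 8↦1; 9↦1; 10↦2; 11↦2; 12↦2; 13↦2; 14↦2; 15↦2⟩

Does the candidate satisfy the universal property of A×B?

Answer: NOT A VALID PRODUCT — |P|=16 ≠ |A|·|B|=15

Trace:
|A|·|B| = 5·3 = 15;  |P| = 16
  → cardinalities differ; no bijection possible.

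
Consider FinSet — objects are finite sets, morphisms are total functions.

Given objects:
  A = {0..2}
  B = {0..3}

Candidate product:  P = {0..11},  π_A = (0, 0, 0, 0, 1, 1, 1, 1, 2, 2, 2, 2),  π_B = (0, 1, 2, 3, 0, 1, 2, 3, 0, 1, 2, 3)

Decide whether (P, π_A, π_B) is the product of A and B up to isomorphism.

|A|·|B| = 3·4 = 12;  |P| = 12
Check the pairing map k ↦ (π_A(k), π_B(k)):
  0 ↦ (0,0)
  1 ↦ (0,1)
  2 ↦ (0,2)
  3 ↦ (0,3)
  4 ↦ (1,0)
  5 ↦ (1,1)
  6 ↦ (1,2)
  7 ↦ (1,3)
  8 ↦ (2,0)
  9 ↦ (2,1)
  10 ↦ (2,2)
  11 ↦ (2,3)
distinct pairs in image: 12 / 12 needed
  → bijection onto A×B; projections well-typed.

Answer: VALID PRODUCT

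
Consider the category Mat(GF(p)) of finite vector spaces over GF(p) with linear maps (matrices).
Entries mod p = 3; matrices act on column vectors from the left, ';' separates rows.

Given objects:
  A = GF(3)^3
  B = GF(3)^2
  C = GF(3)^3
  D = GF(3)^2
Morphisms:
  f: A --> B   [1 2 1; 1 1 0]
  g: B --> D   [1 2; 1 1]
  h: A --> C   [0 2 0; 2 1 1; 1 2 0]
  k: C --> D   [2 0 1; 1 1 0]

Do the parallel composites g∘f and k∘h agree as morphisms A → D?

Along f;g (path 1):
  e0=⟨1,0,0⟩ f-->⟨1,1⟩ g-->⟨0,2⟩
  e1=⟨0,1,0⟩ f-->⟨2,1⟩ g-->⟨1,0⟩
  e2=⟨0,0,1⟩ f-->⟨1,0⟩ g-->⟨1,1⟩
  ⟦path⟧₁ = [0 1 1; 2 0 1]
Along h;k (path 2):
  e0=⟨1,0,0⟩ h-->⟨0,2,1⟩ k-->⟨1,2⟩
  e1=⟨0,1,0⟩ h-->⟨2,1,2⟩ k-->⟨0,0⟩
  e2=⟨0,0,1⟩ h-->⟨0,1,0⟩ k-->⟨0,1⟩
  ⟦path⟧₂ = [1 0 0; 2 0 1]
Equal? differ; not commutative

Answer: DOES NOT COMMUTE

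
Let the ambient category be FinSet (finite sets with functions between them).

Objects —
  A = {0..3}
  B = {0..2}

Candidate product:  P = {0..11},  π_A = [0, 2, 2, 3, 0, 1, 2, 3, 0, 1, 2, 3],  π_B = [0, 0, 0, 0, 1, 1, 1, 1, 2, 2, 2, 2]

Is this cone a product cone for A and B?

Answer: NOT A VALID PRODUCT — duplicate pair at indices 2,1

Derivation:
|A|·|B| = 4·3 = 12;  |P| = 12
Check the pairing map k ↦ (π_A(k), π_B(k)):
  0 ↦ (0,0)
  1 ↦ (2,0)
  2 ↦ (2,0)  ✗ repeats pair of k=1
  3 ↦ (3,0)
  4 ↦ (0,1)
  5 ↦ (1,1)
  6 ↦ (2,1)
  7 ↦ (3,1)
  8 ↦ (0,2)
  9 ↦ (1,2)
  10 ↦ (2,2)
  11 ↦ (3,2)
distinct pairs in image: 11 / 12 needed
  → (2,0) hit at k=1 and k=2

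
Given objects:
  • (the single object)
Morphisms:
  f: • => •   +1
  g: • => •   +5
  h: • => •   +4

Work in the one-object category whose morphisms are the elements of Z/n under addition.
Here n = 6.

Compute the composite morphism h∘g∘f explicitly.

  0 +1≡1 +5≡0 +4≡4  (mod 6)
result: +4

Answer: +4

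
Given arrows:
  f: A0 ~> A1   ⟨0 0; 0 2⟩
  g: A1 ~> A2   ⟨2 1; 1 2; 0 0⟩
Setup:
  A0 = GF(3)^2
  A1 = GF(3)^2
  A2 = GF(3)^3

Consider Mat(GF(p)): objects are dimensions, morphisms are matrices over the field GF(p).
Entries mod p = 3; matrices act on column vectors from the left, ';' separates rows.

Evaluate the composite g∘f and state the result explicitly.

Answer: ⟨0 2; 0 1; 0 0⟩

Derivation:
  e0=(1,0) f~>(0,0) g~>(0,0,0)
  e1=(0,1) f~>(0,2) g~>(2,1,0)
composite: ⟨0 2; 0 1; 0 0⟩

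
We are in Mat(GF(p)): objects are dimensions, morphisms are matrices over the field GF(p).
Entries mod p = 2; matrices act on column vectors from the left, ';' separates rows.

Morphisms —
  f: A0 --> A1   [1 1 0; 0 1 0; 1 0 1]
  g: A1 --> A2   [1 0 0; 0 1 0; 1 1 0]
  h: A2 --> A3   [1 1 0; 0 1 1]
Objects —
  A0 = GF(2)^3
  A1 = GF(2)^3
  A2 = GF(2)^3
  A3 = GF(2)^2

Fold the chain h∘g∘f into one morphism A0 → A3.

  e0=⟨1,0,0⟩ f-->⟨1,0,1⟩ g-->⟨1,0,1⟩ h-->⟨1,1⟩
  e1=⟨0,1,0⟩ f-->⟨1,1,0⟩ g-->⟨1,1,0⟩ h-->⟨0,1⟩
  e2=⟨0,0,1⟩ f-->⟨0,0,1⟩ g-->⟨0,0,0⟩ h-->⟨0,0⟩
composite: [1 0 0; 1 1 0]

Answer: [1 0 0; 1 1 0]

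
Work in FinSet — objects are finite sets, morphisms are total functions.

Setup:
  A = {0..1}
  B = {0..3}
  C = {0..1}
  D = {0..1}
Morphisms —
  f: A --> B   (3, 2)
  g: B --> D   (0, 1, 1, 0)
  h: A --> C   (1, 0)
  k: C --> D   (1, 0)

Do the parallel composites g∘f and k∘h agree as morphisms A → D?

1) trace f;g:
  0 f-->3 g-->0
  1 f-->2 g-->1
  composite₁ = (0, 1)
2) trace h;k:
  0 h-->1 k-->0
  1 h-->0 k-->1
  composite₂ = (0, 1)
Equal? equal; square commutes

Answer: COMMUTES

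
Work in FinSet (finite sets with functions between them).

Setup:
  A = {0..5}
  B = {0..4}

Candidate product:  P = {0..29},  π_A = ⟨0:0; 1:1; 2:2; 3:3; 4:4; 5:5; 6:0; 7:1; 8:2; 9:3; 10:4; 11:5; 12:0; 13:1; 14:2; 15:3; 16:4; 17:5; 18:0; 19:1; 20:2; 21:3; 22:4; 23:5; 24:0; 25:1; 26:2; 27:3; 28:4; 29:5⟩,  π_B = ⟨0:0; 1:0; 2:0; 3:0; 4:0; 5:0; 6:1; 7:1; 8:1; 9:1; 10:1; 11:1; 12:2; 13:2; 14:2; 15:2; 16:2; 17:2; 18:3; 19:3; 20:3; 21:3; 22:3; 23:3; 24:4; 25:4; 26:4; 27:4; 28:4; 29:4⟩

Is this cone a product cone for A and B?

Answer: VALID PRODUCT

Work:
|A|·|B| = 6·5 = 30;  |P| = 30
Check the pairing map k ↦ (π_A(k), π_B(k)):
  0 : (0,0)
  1 : (1,0)
  2 : (2,0)
  3 : (3,0)
  4 : (4,0)
  5 : (5,0)
  6 : (0,1)
  7 : (1,1)
  8 : (2,1)
  9 : (3,1)
  10 : (4,1)
  11 : (5,1)
  12 : (0,2)
  13 : (1,2)
  14 : (2,2)
  15 : (3,2)
  16 : (4,2)
  17 : (5,2)
  18 : (0,3)
  19 : (1,3)
  20 : (2,3)
  21 : (3,3)
  22 : (4,3)
  23 : (5,3)
  24 : (0,4)
  25 : (1,4)
  26 : (2,4)
  27 : (3,4)
  28 : (4,4)
  29 : (5,4)
distinct pairs in image: 30 / 30 needed
  → bijection onto A×B; projections well-typed.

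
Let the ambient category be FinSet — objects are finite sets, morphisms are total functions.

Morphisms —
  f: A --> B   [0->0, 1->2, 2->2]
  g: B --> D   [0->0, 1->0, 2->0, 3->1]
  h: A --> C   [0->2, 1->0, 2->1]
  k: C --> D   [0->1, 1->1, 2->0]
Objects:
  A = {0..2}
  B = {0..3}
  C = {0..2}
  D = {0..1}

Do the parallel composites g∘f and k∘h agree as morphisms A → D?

Answer: DOES NOT COMMUTE

Derivation:
Along f;g (path 1):
  0 f-->0 g-->0
  1 f-->2 g-->0
  2 f-->2 g-->0
  result₁ = [0->0, 1->0, 2->0]
Along h;k (path 2):
  0 h-->2 k-->0
  1 h-->0 k-->1
  2 h-->1 k-->1
  result₂ = [0->0, 1->1, 2->1]
Equal? differ; not commutative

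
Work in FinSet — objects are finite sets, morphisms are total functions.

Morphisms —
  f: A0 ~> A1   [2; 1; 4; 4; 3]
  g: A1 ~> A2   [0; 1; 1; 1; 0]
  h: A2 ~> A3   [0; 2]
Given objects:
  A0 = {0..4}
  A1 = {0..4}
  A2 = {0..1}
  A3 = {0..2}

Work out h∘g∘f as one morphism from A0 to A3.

  0 f~>2 g~>1 h~>2
  1 f~>1 g~>1 h~>2
  2 f~>4 g~>0 h~>0
  3 f~>4 g~>0 h~>0
  4 f~>3 g~>1 h~>2
result: [2; 2; 0; 0; 2]

Answer: [2; 2; 0; 0; 2]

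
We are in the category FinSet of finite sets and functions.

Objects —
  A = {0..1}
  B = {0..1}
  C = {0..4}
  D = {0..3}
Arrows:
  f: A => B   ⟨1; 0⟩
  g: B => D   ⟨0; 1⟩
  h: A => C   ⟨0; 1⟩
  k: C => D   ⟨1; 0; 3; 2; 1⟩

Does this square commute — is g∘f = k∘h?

Answer: COMMUTES

Trace:
1) trace f;g:
  0 f=>1 g=>1
  1 f=>0 g=>0
  result₁ = ⟨1; 0⟩
2) trace h;k:
  0 h=>0 k=>1
  1 h=>1 k=>0
  result₂ = ⟨1; 0⟩
Equal? equal; square commutes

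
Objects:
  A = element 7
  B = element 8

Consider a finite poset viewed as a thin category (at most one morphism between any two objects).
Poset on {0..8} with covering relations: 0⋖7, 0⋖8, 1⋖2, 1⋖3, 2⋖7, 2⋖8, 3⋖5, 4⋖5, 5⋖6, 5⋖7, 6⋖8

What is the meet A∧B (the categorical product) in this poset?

Common predecessors of 7,8: {0,1,2,3,4,5}
  maximal lower bounds 0 and 2 are incomparable: neither 0⊑2 nor 2⊑0
→ no greatest lower bound exists

Answer: NO MEET EXISTS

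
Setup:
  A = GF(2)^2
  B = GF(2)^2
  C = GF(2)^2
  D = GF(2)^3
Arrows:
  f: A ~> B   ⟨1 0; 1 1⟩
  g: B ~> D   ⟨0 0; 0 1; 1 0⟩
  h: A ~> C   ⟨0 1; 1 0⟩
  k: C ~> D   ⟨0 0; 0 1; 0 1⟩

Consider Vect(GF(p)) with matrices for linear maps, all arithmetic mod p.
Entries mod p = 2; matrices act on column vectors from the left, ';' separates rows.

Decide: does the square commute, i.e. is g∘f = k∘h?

Answer: DOES NOT COMMUTE

Work:
Path 1 = f;g:
  e0=[1,0] f~>[1,1] g~>[0,1,1]
  e1=[0,1] f~>[0,1] g~>[0,1,0]
  ⟦path⟧₁ = ⟨0 0; 1 1; 1 0⟩
Path 2 = h;k:
  e0=[1,0] h~>[0,1] k~>[0,1,1]
  e1=[0,1] h~>[1,0] k~>[0,0,0]
  ⟦path⟧₂ = ⟨0 0; 1 0; 1 0⟩
Equal? NO — does not commute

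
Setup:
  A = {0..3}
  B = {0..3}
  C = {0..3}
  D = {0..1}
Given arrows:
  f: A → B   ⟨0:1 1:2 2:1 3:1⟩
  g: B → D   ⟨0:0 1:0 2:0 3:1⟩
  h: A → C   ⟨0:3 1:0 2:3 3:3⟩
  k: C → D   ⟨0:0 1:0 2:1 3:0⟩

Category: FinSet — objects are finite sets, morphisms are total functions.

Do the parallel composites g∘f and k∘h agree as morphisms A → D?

1) trace f;g:
  0 f→1 g→0
  1 f→2 g→0
  2 f→1 g→0
  3 f→1 g→0
  result₁ = ⟨0:0 1:0 2:0 3:0⟩
2) trace h;k:
  0 h→3 k→0
  1 h→0 k→0
  2 h→3 k→0
  3 h→3 k→0
  result₂ = ⟨0:0 1:0 2:0 3:0⟩
Equal? same morphism ✓

Answer: COMMUTES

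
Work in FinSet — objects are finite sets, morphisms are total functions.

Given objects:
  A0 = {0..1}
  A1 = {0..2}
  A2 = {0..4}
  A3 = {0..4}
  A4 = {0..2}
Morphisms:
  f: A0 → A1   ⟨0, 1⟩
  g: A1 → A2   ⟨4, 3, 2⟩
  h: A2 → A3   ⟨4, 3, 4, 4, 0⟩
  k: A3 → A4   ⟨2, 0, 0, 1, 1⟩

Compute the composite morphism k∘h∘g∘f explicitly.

  0 f→0 g→4 h→0 k→2
  1 f→1 g→3 h→4 k→1
composite: ⟨2, 1⟩

Answer: ⟨2, 1⟩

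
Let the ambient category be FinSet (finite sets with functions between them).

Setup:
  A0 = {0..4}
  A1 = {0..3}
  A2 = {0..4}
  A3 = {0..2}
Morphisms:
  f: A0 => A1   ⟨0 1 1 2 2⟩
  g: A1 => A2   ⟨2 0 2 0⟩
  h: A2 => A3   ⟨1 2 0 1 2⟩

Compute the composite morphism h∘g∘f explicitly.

Answer: ⟨0 1 1 0 0⟩

Work:
  0 f=>0 g=>2 h=>0
  1 f=>1 g=>0 h=>1
  2 f=>1 g=>0 h=>1
  3 f=>2 g=>2 h=>0
  4 f=>2 g=>2 h=>0
⟦path⟧: ⟨0 1 1 0 0⟩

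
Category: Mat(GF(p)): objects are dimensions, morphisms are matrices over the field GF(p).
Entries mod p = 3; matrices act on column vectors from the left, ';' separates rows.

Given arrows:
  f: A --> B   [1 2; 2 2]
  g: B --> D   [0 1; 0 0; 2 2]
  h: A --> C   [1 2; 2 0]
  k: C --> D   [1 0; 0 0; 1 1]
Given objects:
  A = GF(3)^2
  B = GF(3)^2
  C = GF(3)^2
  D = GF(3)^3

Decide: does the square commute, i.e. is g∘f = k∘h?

Path 1 = f;g:
  e0=(1,0) f-->(1,2) g-->(2,0,0)
  e1=(0,1) f-->(2,2) g-->(2,0,2)
  result₁ = [2 2; 0 0; 0 2]
Path 2 = h;k:
  e0=(1,0) h-->(1,2) k-->(1,0,0)
  e1=(0,1) h-->(2,0) k-->(2,0,2)
  result₂ = [1 2; 0 0; 0 2]
Equal? NO — does not commute

Answer: DOES NOT COMMUTE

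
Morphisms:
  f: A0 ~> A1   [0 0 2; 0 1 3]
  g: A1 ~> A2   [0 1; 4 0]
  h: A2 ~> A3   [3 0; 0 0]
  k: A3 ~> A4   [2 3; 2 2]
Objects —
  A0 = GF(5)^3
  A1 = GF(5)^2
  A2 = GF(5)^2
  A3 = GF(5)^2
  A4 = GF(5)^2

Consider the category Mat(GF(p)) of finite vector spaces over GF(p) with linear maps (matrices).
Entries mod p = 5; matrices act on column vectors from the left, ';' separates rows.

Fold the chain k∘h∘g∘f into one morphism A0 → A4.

Answer: [0 1 3; 0 1 3]

Work:
  e0=[1,0,0] f~>[0,0] g~>[0,0] h~>[0,0] k~>[0,0]
  e1=[0,1,0] f~>[0,1] g~>[1,0] h~>[3,0] k~>[1,1]
  e2=[0,0,1] f~>[2,3] g~>[3,3] h~>[4,0] k~>[3,3]
result: [0 1 3; 0 1 3]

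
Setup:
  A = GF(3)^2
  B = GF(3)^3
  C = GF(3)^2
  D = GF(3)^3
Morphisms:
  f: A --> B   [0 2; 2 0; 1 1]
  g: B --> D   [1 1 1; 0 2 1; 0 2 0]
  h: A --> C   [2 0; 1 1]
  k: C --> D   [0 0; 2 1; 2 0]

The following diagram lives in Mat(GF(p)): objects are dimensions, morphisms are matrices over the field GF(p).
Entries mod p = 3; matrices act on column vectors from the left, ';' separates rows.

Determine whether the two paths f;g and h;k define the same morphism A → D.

Along f;g (path 1):
  e0=⟨1,0⟩ f-->⟨0,2,1⟩ g-->⟨0,2,1⟩
  e1=⟨0,1⟩ f-->⟨2,0,1⟩ g-->⟨0,1,0⟩
  ⟦path⟧₁ = [0 0; 2 1; 1 0]
Along h;k (path 2):
  e0=⟨1,0⟩ h-->⟨2,1⟩ k-->⟨0,2,1⟩
  e1=⟨0,1⟩ h-->⟨0,1⟩ k-->⟨0,1,0⟩
  ⟦path⟧₂ = [0 0; 2 1; 1 0]
Equal? YES — commutes

Answer: COMMUTES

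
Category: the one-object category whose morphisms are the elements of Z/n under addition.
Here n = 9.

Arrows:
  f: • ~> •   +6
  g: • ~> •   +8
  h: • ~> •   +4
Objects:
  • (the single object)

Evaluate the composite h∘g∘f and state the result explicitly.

Answer: +0

Work:
  0 +6≡6 +8≡5 +4≡0  (mod 9)
result: +0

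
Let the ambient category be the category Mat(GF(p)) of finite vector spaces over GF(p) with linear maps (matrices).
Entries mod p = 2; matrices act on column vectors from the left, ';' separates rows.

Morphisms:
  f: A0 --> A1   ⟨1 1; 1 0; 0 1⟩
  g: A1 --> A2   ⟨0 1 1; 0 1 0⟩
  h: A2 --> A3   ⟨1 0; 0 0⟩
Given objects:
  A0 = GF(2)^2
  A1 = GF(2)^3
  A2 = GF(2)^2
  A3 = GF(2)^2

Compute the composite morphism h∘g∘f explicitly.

  e0=(1,0) f-->(1,1,0) g-->(1,1) h-->(1,0)
  e1=(0,1) f-->(1,0,1) g-->(1,0) h-->(1,0)
⟦path⟧: ⟨1 1; 0 0⟩

Answer: ⟨1 1; 0 0⟩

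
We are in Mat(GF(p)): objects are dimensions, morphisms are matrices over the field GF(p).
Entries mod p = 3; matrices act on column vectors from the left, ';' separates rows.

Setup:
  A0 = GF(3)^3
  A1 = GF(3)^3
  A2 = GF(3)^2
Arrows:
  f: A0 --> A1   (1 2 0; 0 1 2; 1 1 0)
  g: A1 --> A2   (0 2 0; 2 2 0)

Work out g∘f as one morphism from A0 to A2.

Answer: (0 2 1; 2 0 1)

Derivation:
  e0=⟨1,0,0⟩ f-->⟨1,0,1⟩ g-->⟨0,2⟩
  e1=⟨0,1,0⟩ f-->⟨2,1,1⟩ g-->⟨2,0⟩
  e2=⟨0,0,1⟩ f-->⟨0,2,0⟩ g-->⟨1,1⟩
⟦path⟧: (0 2 1; 2 0 1)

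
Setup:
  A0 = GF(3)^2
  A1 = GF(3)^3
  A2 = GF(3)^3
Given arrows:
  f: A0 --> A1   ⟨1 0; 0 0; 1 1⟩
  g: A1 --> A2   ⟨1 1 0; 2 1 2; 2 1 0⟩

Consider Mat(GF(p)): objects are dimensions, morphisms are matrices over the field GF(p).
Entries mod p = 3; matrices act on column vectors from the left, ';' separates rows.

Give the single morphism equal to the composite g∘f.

Answer: ⟨1 0; 1 2; 2 0⟩

Work:
  e0=(1,0) f-->(1,0,1) g-->(1,1,2)
  e1=(0,1) f-->(0,0,1) g-->(0,2,0)
composite: ⟨1 0; 1 2; 2 0⟩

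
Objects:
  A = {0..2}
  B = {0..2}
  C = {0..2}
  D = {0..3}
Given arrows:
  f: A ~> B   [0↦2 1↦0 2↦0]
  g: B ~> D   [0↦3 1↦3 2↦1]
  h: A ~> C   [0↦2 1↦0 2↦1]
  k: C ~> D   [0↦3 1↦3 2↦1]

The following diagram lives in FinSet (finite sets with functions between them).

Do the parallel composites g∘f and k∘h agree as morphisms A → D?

1) trace f;g:
  0 f~>2 g~>1
  1 f~>0 g~>3
  2 f~>0 g~>3
  ⟦path⟧₁ = [0↦1 1↦3 2↦3]
2) trace h;k:
  0 h~>2 k~>1
  1 h~>0 k~>3
  2 h~>1 k~>3
  ⟦path⟧₂ = [0↦1 1↦3 2↦3]
Equal? YES — commutes

Answer: COMMUTES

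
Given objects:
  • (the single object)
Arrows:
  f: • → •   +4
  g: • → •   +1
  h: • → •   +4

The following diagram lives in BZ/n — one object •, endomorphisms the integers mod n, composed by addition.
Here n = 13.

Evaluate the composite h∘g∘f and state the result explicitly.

Answer: +9

Trace:
  0 +4≡4 +1≡5 +4≡9  (mod 13)
⟦path⟧: +9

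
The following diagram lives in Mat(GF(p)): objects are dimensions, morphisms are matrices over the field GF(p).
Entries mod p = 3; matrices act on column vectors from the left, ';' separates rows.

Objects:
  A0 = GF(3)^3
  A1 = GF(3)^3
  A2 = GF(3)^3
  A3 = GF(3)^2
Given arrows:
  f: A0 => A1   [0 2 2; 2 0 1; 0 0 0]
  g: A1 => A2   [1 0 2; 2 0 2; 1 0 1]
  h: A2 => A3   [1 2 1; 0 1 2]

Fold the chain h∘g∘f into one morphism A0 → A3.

  e0=[1,0,0] f=>[0,2,0] g=>[0,0,0] h=>[0,0]
  e1=[0,1,0] f=>[2,0,0] g=>[2,1,2] h=>[0,2]
  e2=[0,0,1] f=>[2,1,0] g=>[2,1,2] h=>[0,2]
⟦path⟧: [0 0 0; 0 2 2]

Answer: [0 0 0; 0 2 2]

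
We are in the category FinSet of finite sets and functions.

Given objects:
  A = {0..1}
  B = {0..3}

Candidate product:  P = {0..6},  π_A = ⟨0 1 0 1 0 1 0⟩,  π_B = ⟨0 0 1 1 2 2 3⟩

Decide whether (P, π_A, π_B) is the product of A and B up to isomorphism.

|A|·|B| = 2·4 = 8;  |P| = 7
  → cardinalities differ; no bijection possible.

Answer: NOT A VALID PRODUCT — |P|=7 ≠ |A|·|B|=8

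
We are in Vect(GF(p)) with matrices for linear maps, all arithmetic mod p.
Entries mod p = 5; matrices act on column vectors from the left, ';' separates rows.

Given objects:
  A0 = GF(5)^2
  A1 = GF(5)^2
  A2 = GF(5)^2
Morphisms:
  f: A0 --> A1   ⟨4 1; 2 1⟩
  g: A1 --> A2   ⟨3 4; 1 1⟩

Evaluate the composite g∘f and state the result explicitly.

Answer: ⟨0 2; 1 2⟩

Derivation:
  e0=(1,0) f-->(4,2) g-->(0,1)
  e1=(0,1) f-->(1,1) g-->(2,2)
composite: ⟨0 2; 1 2⟩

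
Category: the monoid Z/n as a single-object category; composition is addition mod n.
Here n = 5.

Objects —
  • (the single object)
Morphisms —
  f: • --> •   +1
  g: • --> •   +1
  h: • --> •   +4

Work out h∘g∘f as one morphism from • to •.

Answer: +1

Trace:
  0 +1≡1 +1≡2 +4≡1  (mod 5)
⟦path⟧: +1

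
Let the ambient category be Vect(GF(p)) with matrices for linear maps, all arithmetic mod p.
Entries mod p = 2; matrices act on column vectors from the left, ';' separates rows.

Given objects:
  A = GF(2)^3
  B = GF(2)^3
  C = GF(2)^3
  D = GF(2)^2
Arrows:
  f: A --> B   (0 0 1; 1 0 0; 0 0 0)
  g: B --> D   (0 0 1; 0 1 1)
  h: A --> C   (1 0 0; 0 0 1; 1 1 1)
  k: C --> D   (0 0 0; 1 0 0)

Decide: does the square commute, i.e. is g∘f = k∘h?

Path 1 = f;g:
  e0=(1,0,0) f-->(0,1,0) g-->(0,1)
  e1=(0,1,0) f-->(0,0,0) g-->(0,0)
  e2=(0,0,1) f-->(1,0,0) g-->(0,0)
  ⟦path⟧₁ = (0 0 0; 1 0 0)
Path 2 = h;k:
  e0=(1,0,0) h-->(1,0,1) k-->(0,1)
  e1=(0,1,0) h-->(0,0,1) k-->(0,0)
  e2=(0,0,1) h-->(0,1,1) k-->(0,0)
  ⟦path⟧₂ = (0 0 0; 1 0 0)
Equal? YES — commutes

Answer: COMMUTES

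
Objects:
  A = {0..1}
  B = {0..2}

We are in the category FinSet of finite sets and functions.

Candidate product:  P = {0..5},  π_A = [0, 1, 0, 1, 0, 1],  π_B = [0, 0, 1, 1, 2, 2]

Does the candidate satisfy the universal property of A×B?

Answer: VALID PRODUCT

Work:
|A|·|B| = 2·3 = 6;  |P| = 6
Check the pairing map k ↦ (π_A(k), π_B(k)):
  0 ↦ (0,0)
  1 ↦ (1,0)
  2 ↦ (0,1)
  3 ↦ (1,1)
  4 ↦ (0,2)
  5 ↦ (1,2)
distinct pairs in image: 6 / 6 needed
  → bijection onto A×B; projections well-typed.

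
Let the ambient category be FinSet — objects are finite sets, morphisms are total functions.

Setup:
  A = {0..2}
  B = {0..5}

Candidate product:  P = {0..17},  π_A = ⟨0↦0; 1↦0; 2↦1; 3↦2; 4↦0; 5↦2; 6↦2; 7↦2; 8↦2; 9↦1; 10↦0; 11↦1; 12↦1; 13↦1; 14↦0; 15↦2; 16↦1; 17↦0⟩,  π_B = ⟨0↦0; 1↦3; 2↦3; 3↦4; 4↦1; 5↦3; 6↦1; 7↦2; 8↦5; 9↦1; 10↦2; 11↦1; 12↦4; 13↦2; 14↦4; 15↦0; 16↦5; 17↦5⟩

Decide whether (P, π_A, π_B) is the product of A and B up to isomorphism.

|A|·|B| = 3·6 = 18;  |P| = 18
Check the pairing map k ↦ (π_A(k), π_B(k)):
  0 ↦ (0,0)
  1 ↦ (0,3)
  2 ↦ (1,3)
  3 ↦ (2,4)
  4 ↦ (0,1)
  5 ↦ (2,3)
  6 ↦ (2,1)
  7 ↦ (2,2)
  8 ↦ (2,5)
  9 ↦ (1,1)
  10 ↦ (0,2)
  11 ↦ (1,1)  ✗ repeats pair of k=9
  12 ↦ (1,4)
  13 ↦ (1,2)
  14 ↦ (0,4)
  15 ↦ (2,0)
  16 ↦ (1,5)
  17 ↦ (0,5)
distinct pairs in image: 17 / 18 needed
  → (1,1) hit at k=9 and k=11

Answer: NOT A VALID PRODUCT — duplicate pair at indices 9,11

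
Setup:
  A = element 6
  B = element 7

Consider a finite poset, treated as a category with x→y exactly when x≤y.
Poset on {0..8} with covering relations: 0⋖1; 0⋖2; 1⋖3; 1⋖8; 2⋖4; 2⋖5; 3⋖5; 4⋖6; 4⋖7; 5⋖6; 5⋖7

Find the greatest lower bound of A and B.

Answer: NO MEET EXISTS

Trace:
Lower bounds of A=6 and B=7: {0,1,2,3,4,5}
  maximal lower bounds 4 and 5 are incomparable: neither 4<=5 nor 5<=4
→ no greatest lower bound exists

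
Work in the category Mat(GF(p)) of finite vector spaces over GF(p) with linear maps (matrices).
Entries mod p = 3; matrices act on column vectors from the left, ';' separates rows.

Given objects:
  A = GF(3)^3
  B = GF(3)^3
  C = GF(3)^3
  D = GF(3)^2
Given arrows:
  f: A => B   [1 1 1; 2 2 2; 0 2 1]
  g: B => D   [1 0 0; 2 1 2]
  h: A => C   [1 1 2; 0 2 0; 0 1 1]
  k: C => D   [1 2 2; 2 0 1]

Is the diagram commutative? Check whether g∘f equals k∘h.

Answer: DOES NOT COMMUTE

Trace:
Along f;g (path 1):
  e0=⟨1,0,0⟩ f=>⟨1,2,0⟩ g=>⟨1,1⟩
  e1=⟨0,1,0⟩ f=>⟨1,2,2⟩ g=>⟨1,2⟩
  e2=⟨0,0,1⟩ f=>⟨1,2,1⟩ g=>⟨1,0⟩
  composite₁ = [1 1 1; 1 2 0]
Along h;k (path 2):
  e0=⟨1,0,0⟩ h=>⟨1,0,0⟩ k=>⟨1,2⟩
  e1=⟨0,1,0⟩ h=>⟨1,2,1⟩ k=>⟨1,0⟩
  e2=⟨0,0,1⟩ h=>⟨2,0,1⟩ k=>⟨1,2⟩
  composite₂ = [1 1 1; 2 0 2]
Equal? NO — does not commute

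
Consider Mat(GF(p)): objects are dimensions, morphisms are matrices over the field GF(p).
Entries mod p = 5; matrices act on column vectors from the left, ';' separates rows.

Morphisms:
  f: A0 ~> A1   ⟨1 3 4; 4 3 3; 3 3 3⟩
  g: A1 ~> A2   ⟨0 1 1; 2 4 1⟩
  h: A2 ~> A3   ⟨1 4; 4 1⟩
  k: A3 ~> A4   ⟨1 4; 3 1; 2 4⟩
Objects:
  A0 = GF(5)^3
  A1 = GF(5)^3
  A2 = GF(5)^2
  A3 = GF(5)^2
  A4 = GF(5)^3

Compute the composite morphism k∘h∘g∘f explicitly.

  e0=⟨1,0,0⟩ f~>⟨1,4,3⟩ g~>⟨2,1⟩ h~>⟨1,4⟩ k~>⟨2,2,3⟩
  e1=⟨0,1,0⟩ f~>⟨3,3,3⟩ g~>⟨1,1⟩ h~>⟨0,0⟩ k~>⟨0,0,0⟩
  e2=⟨0,0,1⟩ f~>⟨4,3,3⟩ g~>⟨1,3⟩ h~>⟨3,2⟩ k~>⟨1,1,4⟩
⟦path⟧: ⟨2 0 1; 2 0 1; 3 0 4⟩

Answer: ⟨2 0 1; 2 0 1; 3 0 4⟩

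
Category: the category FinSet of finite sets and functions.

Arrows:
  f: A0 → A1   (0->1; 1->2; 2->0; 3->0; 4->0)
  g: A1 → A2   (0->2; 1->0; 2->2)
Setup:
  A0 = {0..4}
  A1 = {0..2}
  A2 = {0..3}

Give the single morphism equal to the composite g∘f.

Answer: (0->0; 1->2; 2->2; 3->2; 4->2)

Derivation:
  0 f→1 g→0
  1 f→2 g→2
  2 f→0 g→2
  3 f→0 g→2
  4 f→0 g→2
composite: (0->0; 1->2; 2->2; 3->2; 4->2)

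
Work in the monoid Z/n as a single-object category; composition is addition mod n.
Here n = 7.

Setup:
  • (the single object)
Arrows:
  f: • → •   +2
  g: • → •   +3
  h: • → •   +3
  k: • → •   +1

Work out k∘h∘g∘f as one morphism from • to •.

Answer: +2

Trace:
  0 +2≡2 +3≡5 +3≡1 +1≡2  (mod 7)
⟦path⟧: +2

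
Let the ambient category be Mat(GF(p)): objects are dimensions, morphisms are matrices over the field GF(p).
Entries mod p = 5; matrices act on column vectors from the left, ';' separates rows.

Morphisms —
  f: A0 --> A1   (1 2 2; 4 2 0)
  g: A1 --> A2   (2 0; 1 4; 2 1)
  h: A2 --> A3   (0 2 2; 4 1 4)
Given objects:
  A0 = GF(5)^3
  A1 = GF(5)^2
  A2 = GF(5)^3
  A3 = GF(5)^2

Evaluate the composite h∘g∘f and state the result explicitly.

Answer: (1 2 2; 4 0 4)

Work:
  e0=(1,0,0) f-->(1,4) g-->(2,2,1) h-->(1,4)
  e1=(0,1,0) f-->(2,2) g-->(4,0,1) h-->(2,0)
  e2=(0,0,1) f-->(2,0) g-->(4,2,4) h-->(2,4)
result: (1 2 2; 4 0 4)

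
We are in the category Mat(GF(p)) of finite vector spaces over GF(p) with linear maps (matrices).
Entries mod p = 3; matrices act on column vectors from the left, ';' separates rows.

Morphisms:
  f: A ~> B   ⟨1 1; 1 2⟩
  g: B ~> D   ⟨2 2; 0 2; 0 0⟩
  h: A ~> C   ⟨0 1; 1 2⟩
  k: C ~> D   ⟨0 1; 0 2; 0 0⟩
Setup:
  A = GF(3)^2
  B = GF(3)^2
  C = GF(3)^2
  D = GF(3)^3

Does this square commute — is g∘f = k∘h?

1) trace f;g:
  e0=⟨1,0⟩ f~>⟨1,1⟩ g~>⟨1,2,0⟩
  e1=⟨0,1⟩ f~>⟨1,2⟩ g~>⟨0,1,0⟩
  result₁ = ⟨1 0; 2 1; 0 0⟩
2) trace h;k:
  e0=⟨1,0⟩ h~>⟨0,1⟩ k~>⟨1,2,0⟩
  e1=⟨0,1⟩ h~>⟨1,2⟩ k~>⟨2,1,0⟩
  result₂ = ⟨1 2; 2 1; 0 0⟩
Equal? differ; not commutative

Answer: DOES NOT COMMUTE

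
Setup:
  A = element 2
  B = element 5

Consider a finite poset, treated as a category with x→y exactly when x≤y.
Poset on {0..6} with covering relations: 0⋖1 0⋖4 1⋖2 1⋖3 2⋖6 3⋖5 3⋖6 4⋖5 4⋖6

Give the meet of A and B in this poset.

{x : x<=A ∧ x<=B} = {0,1}  (A=2, B=5)
  0 <= 1
  1 <= 1
glb = 1

Answer: A∧B = 1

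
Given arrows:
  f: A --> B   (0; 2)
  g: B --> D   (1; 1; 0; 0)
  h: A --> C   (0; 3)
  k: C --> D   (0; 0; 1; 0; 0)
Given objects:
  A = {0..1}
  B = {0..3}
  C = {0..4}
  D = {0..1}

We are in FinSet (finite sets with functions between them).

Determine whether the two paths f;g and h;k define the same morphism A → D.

Answer: DOES NOT COMMUTE

Trace:
Along f;g (path 1):
  0 f-->0 g-->1
  1 f-->2 g-->0
  result₁ = (1; 0)
Along h;k (path 2):
  0 h-->0 k-->0
  1 h-->3 k-->0
  result₂ = (0; 0)
Equal? distinct morphisms ✗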